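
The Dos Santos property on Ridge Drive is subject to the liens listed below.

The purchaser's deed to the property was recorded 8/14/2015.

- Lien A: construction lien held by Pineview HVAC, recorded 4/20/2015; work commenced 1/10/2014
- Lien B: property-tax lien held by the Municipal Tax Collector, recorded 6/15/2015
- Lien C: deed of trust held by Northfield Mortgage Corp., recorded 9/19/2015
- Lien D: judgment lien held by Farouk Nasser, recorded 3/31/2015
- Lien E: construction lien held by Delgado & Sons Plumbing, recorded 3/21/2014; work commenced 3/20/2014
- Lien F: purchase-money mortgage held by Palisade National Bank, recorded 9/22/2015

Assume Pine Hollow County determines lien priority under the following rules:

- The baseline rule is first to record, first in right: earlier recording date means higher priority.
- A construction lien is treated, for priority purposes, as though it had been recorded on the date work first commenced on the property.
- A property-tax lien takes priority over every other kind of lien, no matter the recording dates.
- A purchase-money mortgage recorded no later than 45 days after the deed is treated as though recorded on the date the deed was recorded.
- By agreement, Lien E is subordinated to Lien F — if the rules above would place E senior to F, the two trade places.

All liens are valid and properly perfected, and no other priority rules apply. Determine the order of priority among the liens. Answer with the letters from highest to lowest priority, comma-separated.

B, A, F, D, E, C

Effective dates after the stated exceptions: A is treated as recorded 1/10/2014, the work-commencement date; E is treated as recorded 3/20/2014, the work-commencement date; F's effective date is the deed date, 8/14/2015.
B is a property-tax lien and takes priority over every other lien.
Ordering the rest by effective date: A (1/10/2014), E (3/20/2014), D (3/31/2015), F (8/14/2015), C (9/19/2015).
The subordination applies — E was senior to F — so E and F swap.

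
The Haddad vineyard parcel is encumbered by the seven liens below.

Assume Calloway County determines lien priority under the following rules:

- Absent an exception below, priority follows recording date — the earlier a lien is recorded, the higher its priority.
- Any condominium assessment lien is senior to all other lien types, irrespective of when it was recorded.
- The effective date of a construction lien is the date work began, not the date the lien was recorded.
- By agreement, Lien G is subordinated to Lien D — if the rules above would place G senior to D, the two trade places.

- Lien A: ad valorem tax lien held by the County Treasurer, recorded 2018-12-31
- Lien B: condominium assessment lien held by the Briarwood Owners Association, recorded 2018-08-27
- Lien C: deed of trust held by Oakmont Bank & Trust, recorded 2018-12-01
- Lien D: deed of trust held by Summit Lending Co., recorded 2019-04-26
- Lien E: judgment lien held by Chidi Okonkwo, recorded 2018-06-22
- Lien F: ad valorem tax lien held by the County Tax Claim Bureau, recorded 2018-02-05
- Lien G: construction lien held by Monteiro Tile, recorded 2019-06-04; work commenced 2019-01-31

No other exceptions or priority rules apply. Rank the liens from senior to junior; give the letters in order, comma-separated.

B, F, E, C, A, D, G

Adjusting effective dates: G is treated as recorded 2019-01-31, the work-commencement date.
B, as a condominium assessment lien, has superpriority and ranks first.
Ordering the rest by effective date: F (2018-02-05), E (2018-06-22), C (2018-12-01), A (2018-12-31), G (2019-01-31), D (2019-04-26).
Because G would otherwise rank above D, the subordination swaps them.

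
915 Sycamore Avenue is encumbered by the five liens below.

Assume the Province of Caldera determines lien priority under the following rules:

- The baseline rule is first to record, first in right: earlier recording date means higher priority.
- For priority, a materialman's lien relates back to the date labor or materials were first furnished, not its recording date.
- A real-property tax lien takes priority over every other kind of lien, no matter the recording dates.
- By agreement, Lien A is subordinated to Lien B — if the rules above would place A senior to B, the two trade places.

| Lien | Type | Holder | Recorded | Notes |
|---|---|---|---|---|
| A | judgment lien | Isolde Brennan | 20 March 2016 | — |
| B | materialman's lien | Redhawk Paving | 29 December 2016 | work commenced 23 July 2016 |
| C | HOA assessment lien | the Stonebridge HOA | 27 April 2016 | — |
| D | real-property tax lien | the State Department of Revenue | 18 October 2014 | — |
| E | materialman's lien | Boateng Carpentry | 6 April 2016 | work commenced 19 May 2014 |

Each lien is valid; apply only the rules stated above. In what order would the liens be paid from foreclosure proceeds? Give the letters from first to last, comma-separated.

Effective dates: B relates back to 23 July 2016 (work commenced); E relates back to 19 May 2014 (work commenced).
D is a real-property tax lien, so it outranks all other liens regardless of date.
The other liens, earliest effective date first: E (19 May 2014), A (20 March 2016), C (27 April 2016), B (23 July 2016).
The subordination applies — A was senior to B — so A and B swap.

D, E, B, C, A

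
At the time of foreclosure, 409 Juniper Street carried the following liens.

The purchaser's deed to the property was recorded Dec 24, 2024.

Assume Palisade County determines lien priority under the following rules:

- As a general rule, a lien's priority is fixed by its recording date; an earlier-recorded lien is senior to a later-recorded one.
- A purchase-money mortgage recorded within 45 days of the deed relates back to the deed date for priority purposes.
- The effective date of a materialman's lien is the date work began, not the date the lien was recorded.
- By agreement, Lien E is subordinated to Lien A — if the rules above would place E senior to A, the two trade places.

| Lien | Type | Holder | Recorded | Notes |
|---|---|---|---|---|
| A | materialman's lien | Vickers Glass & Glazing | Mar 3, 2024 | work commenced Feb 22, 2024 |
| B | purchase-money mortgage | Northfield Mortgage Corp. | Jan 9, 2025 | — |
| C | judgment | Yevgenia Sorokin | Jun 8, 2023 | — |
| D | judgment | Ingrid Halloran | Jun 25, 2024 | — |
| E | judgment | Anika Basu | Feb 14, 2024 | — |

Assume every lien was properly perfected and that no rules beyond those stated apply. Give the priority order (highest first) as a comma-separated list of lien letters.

First, effective dates: A is treated as recorded Feb 22, 2024, the work-commencement date; B's effective date is the deed date, Dec 24, 2024.
By effective date: C (Jun 8, 2023), E (Feb 14, 2024), A (Feb 22, 2024), D (Jun 25, 2024), B (Dec 24, 2024).
E would otherwise be senior to A, so under the subordination agreement E and A exchange positions.

C, A, E, D, B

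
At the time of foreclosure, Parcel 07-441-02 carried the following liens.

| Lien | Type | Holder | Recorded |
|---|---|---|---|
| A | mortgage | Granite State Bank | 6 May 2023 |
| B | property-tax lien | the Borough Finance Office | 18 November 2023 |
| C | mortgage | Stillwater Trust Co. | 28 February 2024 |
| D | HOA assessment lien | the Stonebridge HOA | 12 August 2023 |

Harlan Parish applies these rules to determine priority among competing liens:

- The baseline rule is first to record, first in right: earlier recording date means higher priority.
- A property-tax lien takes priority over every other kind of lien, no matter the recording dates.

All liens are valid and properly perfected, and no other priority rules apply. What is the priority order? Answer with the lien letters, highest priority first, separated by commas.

B, A, D, C

B, as a property-tax lien, has superpriority and ranks first.
The other liens, earliest effective date first: A (6 May 2023), D (12 August 2023), C (28 February 2024).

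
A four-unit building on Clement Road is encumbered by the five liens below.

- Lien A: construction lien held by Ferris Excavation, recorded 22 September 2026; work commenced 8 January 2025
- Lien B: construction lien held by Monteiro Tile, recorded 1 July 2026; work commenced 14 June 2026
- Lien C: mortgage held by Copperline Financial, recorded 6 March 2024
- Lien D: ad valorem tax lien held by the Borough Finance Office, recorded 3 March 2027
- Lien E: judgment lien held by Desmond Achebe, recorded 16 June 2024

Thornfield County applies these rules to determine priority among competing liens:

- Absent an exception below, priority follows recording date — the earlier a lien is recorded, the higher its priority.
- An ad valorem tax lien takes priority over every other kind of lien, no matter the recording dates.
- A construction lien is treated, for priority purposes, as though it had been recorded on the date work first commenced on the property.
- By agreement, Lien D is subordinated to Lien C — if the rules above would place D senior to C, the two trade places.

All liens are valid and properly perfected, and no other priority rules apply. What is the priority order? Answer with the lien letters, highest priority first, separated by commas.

Effective dates after the stated exceptions: A relates back to 8 January 2025 (work commenced); B is treated as recorded 14 June 2026, the work-commencement date.
D, as an ad valorem tax lien, has superpriority and ranks first.
Remaining liens by effective date: C (6 March 2024), E (16 June 2024), A (8 January 2025), B (14 June 2026).
Because D would otherwise rank above C, the subordination swaps them.

C, D, E, A, B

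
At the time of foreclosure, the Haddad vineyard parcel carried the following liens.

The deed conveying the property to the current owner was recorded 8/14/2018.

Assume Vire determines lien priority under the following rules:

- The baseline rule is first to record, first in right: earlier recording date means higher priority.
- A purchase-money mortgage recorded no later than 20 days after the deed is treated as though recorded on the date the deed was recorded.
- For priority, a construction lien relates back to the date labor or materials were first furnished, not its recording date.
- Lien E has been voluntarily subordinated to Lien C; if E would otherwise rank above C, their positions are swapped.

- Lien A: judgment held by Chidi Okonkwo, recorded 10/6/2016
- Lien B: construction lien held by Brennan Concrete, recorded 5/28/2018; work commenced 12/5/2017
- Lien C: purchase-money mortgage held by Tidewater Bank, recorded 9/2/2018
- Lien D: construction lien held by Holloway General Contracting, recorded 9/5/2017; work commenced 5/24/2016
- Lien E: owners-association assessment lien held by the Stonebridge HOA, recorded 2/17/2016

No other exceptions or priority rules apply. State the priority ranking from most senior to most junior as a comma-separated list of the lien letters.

C, D, A, B, E

Adjusting effective dates: B relates back to 12/5/2017 (work commenced); C relates back to the deed date 8/14/2018; D relates back to 5/24/2016 (work commenced).
Sorted by effective date: E (2/17/2016), D (5/24/2016), A (10/6/2016), B (12/5/2017), C (8/14/2018).
The subordination applies — E was senior to C — so E and C swap.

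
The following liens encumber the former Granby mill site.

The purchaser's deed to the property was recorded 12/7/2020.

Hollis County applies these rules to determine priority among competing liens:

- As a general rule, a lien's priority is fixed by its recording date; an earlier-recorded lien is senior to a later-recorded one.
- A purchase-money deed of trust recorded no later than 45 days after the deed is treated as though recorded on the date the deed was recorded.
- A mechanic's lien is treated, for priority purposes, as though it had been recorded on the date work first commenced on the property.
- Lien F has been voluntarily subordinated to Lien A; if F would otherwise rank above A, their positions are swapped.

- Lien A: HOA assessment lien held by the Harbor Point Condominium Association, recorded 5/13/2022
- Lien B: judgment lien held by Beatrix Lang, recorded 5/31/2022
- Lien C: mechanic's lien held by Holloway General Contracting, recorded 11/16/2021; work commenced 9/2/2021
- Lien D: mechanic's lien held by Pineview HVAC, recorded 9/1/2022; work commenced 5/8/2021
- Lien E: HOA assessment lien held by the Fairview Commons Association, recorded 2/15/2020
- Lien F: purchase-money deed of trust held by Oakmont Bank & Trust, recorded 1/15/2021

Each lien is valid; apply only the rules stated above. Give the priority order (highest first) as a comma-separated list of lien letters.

First, effective dates: C's effective date is 9/2/2021, when work began; D is treated as recorded 5/8/2021, the work-commencement date; F was recorded within the 45-day window, so its effective date is the deed date 12/7/2020.
Ordering by effective date: E (2/15/2020), F (12/7/2020), D (5/8/2021), C (9/2/2021), A (5/13/2022), B (5/31/2022).
F would otherwise be senior to A, so under the subordination agreement F and A exchange positions.

E, A, D, C, F, B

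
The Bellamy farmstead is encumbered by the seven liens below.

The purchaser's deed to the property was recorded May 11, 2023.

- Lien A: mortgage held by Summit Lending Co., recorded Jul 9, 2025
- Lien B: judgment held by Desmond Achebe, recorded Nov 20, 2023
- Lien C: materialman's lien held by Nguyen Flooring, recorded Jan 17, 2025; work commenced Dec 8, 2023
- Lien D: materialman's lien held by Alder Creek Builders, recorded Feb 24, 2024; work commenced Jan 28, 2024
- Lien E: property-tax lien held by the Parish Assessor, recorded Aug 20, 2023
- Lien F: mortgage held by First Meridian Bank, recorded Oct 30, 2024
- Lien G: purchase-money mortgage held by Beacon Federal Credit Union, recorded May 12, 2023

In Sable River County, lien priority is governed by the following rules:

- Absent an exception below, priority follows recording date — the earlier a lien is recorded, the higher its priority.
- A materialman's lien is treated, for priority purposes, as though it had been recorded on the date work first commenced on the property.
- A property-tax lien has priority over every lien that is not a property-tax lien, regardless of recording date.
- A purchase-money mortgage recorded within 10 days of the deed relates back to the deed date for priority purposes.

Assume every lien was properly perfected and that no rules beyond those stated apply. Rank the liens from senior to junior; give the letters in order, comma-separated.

Effective dates after the stated exceptions: C relates back to Dec 8, 2023 (work commenced); D is treated as recorded Jan 28, 2024, the work-commencement date; G was recorded within the 10-day window, so its effective date is the deed date May 11, 2023.
E is a property-tax lien, so it outranks all other liens regardless of date.
The other liens, earliest effective date first: G (May 11, 2023), B (Nov 20, 2023), C (Dec 8, 2023), D (Jan 28, 2024), F (Oct 30, 2024), A (Jul 9, 2025).

E, G, B, C, D, F, A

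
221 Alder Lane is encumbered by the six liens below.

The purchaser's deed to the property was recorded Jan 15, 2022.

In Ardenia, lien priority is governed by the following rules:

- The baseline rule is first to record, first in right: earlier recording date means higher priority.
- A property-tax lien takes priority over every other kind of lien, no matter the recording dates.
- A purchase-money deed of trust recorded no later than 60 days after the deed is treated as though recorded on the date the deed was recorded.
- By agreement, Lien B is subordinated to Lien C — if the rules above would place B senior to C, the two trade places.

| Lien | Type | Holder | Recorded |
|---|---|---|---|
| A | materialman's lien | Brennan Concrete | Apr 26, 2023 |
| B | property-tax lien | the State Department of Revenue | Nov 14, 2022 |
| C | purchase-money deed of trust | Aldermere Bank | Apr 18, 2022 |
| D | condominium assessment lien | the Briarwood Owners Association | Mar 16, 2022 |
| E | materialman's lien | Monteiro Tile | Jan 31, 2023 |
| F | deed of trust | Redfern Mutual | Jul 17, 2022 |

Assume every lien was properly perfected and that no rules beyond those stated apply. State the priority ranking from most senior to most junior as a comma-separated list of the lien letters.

C, D, B, F, E, A

Adjusting effective dates: C was recorded 93 days after the deed — beyond 60 days — so no relation-back applies.
B is a property-tax lien, so it outranks all other liens regardless of date.
The other liens, earliest effective date first: D (Mar 16, 2022), C (Apr 18, 2022), F (Jul 17, 2022), E (Jan 31, 2023), A (Apr 26, 2023).
The subordination applies — B was senior to C — so B and C swap.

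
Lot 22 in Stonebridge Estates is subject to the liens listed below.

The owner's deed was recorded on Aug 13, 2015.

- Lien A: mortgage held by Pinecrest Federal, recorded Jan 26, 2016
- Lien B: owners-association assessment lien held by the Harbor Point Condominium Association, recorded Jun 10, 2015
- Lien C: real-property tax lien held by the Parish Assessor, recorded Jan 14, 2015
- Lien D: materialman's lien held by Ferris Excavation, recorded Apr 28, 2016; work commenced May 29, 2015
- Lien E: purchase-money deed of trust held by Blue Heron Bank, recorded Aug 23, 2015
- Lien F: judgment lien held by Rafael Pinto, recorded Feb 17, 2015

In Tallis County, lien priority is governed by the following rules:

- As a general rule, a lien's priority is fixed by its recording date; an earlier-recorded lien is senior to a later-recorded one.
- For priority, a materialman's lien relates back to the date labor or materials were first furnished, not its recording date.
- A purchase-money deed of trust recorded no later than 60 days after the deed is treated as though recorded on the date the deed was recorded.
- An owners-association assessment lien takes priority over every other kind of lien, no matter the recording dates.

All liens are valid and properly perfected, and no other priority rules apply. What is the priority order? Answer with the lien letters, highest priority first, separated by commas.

B, C, F, D, E, A

Effective dates after the stated exceptions: D's effective date is May 29, 2015, when work began; E relates back to the deed date Aug 13, 2015.
As an owners-association assessment lien, B is senior to every other lien.
Among the remaining liens, by effective date: C (Jan 14, 2015), F (Feb 17, 2015), D (May 29, 2015), E (Aug 13, 2015), A (Jan 26, 2016).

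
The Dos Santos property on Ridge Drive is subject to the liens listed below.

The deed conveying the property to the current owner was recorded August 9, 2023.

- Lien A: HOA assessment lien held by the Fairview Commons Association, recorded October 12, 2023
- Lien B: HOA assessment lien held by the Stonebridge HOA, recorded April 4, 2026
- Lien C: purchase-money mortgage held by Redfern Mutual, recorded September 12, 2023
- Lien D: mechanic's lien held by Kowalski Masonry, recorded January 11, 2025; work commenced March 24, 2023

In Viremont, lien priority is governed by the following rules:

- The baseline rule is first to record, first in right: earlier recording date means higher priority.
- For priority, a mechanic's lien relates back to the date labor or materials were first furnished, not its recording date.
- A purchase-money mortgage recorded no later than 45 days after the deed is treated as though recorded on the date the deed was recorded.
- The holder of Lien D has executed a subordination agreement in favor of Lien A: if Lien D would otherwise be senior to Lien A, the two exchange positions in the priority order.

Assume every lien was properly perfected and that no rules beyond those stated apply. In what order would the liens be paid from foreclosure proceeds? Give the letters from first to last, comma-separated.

Adjusting effective dates: C's effective date is the deed date, August 9, 2023; D relates back to March 24, 2023 (work commenced).
Sorted by effective date: D (March 24, 2023), C (August 9, 2023), A (October 12, 2023), B (April 4, 2026).
The subordination applies — D was senior to A — so D and A swap.

A, C, D, B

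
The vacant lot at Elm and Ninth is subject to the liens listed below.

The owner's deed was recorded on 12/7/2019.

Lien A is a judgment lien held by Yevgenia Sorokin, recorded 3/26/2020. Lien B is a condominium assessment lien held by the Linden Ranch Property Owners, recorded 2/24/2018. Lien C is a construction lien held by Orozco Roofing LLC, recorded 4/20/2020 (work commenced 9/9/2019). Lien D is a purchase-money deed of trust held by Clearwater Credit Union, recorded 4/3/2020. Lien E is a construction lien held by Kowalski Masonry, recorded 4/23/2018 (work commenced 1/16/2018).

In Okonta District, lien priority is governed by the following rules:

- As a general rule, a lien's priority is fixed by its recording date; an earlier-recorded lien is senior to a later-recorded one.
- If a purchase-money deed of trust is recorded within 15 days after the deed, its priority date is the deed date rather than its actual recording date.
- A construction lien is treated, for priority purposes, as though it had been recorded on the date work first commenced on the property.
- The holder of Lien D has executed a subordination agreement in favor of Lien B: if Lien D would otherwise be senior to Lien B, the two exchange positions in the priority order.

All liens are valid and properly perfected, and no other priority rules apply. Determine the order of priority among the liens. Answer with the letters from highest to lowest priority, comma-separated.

E, B, C, A, D

Effective dates after the stated exceptions: C's effective date is 9/9/2019, when work began; D missed the 15-day window (118 days after the deed), so its recording date stands; E relates back to 1/16/2018 (work commenced).
Ordering by effective date: E (1/16/2018), B (2/24/2018), C (9/9/2019), A (3/26/2020), D (4/3/2020).
Since D is not senior to B, the subordination leaves the order unchanged.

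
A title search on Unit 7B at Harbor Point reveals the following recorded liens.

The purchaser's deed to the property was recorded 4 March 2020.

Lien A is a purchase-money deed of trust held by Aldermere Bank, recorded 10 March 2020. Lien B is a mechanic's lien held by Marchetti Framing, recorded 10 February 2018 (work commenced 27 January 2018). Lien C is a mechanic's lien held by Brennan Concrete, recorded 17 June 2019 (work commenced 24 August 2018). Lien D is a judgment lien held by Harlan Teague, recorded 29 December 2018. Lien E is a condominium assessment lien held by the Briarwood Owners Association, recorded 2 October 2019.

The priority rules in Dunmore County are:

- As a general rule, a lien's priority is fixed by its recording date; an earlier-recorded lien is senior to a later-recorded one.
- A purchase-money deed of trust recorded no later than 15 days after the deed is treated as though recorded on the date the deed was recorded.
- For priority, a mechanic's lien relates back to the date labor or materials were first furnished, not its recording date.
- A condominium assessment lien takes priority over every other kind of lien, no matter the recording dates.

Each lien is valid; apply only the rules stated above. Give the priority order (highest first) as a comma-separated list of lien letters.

Adjusting effective dates: A relates back to the deed date 4 March 2020; B is treated as recorded 27 January 2018, the work-commencement date; C relates back to 24 August 2018 (work commenced).
E is a condominium assessment lien, so it outranks all other liens regardless of date.
Among the remaining liens, by effective date: B (27 January 2018), C (24 August 2018), D (29 December 2018), A (4 March 2020).

E, B, C, D, A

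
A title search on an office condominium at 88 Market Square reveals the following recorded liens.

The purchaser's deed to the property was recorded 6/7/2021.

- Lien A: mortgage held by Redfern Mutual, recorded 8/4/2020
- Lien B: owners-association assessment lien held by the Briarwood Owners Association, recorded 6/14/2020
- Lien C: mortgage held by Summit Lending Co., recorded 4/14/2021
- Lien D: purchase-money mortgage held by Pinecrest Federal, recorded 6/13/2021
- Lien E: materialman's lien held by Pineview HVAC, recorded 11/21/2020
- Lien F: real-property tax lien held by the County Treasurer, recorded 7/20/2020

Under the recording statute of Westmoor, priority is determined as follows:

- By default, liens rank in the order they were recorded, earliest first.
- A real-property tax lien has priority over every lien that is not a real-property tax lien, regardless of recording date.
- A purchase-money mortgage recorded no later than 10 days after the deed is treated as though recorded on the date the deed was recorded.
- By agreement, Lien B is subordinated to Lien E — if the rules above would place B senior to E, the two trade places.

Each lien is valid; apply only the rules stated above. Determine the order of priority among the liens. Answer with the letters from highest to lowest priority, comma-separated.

F, E, A, B, C, D

First, effective dates: D was recorded within the 10-day window, so its effective date is the deed date 6/7/2021.
F, as a real-property tax lien, has superpriority and ranks first.
Remaining liens by effective date: B (6/14/2020), A (8/4/2020), E (11/21/2020), C (4/14/2021), D (6/7/2021).
B is senior to E before the subordination, so the two trade places.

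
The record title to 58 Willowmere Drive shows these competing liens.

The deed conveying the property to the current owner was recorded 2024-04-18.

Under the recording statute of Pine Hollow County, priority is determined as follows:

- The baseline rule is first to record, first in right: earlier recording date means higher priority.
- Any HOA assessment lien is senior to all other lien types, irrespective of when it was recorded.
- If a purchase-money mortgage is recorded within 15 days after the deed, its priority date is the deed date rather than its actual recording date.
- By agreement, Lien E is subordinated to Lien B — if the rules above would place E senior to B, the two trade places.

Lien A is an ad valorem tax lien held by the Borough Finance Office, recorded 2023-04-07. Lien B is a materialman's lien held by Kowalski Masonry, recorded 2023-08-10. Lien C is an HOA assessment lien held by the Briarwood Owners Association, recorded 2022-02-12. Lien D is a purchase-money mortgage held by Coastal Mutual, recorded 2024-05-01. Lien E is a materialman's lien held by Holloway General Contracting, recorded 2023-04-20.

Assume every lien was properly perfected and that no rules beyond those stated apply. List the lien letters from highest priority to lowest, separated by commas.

First, effective dates: D was recorded within the 15-day window, so its effective date is the deed date 2024-04-18.
C is an HOA assessment lien, so it outranks all other liens regardless of date.
Among the remaining liens, by effective date: A (2023-04-07), E (2023-04-20), B (2023-08-10), D (2024-04-18).
E would otherwise be senior to B, so under the subordination agreement E and B exchange positions.

C, A, B, E, D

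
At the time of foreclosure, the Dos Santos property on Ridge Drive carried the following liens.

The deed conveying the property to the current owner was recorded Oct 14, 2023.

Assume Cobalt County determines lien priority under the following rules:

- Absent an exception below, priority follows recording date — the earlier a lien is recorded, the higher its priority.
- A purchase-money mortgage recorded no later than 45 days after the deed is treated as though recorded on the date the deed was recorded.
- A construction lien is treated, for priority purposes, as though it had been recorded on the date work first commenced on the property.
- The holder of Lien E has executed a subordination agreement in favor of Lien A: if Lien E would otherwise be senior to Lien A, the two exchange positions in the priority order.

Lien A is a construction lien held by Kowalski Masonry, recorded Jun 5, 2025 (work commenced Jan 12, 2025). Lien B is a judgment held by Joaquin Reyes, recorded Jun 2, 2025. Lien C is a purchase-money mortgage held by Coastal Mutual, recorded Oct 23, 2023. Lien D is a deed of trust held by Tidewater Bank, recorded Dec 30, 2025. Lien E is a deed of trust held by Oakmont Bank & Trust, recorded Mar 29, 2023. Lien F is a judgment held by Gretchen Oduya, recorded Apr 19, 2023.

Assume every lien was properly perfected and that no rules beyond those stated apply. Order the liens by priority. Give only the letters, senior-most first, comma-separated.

A, F, C, E, B, D

Effective dates after the stated exceptions: A is treated as recorded Jan 12, 2025, the work-commencement date; C was recorded within the 45-day window, so its effective date is the deed date Oct 14, 2023.
By effective date: E (Mar 29, 2023), F (Apr 19, 2023), C (Oct 14, 2023), A (Jan 12, 2025), B (Jun 2, 2025), D (Dec 30, 2025).
Because E would otherwise rank above A, the subordination swaps them.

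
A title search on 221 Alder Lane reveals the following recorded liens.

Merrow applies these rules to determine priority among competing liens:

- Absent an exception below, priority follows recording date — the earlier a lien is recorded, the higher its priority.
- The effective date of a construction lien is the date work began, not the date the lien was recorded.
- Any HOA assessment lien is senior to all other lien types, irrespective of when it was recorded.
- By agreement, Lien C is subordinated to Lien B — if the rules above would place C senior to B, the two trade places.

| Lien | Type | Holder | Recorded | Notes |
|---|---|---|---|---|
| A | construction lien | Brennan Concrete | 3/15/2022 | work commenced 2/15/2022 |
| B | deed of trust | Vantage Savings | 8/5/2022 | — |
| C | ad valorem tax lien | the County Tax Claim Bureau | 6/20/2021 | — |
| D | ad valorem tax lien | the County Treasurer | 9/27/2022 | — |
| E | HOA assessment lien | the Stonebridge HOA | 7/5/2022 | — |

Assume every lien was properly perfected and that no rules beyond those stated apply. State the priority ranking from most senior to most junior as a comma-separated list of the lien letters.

E, B, A, C, D

Adjusting effective dates: A's effective date is 2/15/2022, when work began.
As an HOA assessment lien, E is senior to every other lien.
Ordering the rest by effective date: C (6/20/2021), A (2/15/2022), B (8/5/2022), D (9/27/2022).
Because C would otherwise rank above B, the subordination swaps them.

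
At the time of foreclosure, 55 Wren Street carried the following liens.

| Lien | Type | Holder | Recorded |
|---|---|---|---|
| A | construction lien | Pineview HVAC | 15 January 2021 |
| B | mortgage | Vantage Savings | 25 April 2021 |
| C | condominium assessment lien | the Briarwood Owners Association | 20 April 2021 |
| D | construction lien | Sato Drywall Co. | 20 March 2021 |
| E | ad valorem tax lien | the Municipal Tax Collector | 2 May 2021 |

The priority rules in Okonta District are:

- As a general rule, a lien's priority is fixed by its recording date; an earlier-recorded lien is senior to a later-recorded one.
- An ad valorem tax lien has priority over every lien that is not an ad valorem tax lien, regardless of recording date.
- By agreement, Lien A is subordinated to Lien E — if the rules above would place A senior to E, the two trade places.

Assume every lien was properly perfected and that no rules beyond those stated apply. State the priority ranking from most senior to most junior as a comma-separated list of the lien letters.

E, as an ad valorem tax lien, has superpriority and ranks first.
Ordering the rest by effective date: A (15 January 2021), D (20 March 2021), C (20 April 2021), B (25 April 2021).
A already ranks below E; the subordination has no effect.

E, A, D, C, B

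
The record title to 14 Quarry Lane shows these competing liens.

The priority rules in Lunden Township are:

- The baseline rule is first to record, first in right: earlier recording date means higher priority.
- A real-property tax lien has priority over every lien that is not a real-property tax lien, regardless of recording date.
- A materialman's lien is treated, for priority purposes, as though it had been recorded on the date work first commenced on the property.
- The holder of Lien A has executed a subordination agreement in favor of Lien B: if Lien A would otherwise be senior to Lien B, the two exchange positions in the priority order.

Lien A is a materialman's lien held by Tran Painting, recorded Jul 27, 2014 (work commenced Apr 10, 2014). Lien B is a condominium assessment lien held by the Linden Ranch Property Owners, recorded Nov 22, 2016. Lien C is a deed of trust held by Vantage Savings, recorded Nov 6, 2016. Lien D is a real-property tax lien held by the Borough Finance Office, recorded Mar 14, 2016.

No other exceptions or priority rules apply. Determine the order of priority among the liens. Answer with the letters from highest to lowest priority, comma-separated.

Effective dates: A relates back to Apr 10, 2014 (work commenced).
As a real-property tax lien, D is senior to every other lien.
Ordering the rest by effective date: A (Apr 10, 2014), C (Nov 6, 2016), B (Nov 22, 2016).
A would otherwise be senior to B, so under the subordination agreement A and B exchange positions.

D, B, C, A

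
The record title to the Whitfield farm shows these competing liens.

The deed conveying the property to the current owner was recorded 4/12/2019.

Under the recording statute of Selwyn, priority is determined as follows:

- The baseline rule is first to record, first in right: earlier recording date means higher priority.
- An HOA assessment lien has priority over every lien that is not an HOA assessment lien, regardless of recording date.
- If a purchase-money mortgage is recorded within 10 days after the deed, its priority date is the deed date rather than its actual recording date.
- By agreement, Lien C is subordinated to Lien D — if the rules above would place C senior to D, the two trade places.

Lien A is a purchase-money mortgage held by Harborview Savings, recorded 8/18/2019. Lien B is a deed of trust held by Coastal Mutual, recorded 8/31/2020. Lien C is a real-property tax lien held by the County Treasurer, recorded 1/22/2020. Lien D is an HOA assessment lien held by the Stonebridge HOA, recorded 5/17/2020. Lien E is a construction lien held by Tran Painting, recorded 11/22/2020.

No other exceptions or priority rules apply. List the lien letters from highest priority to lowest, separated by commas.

Effective dates: A was recorded 128 days after the deed, outside the 10-day window, so it keeps its recording date.
D is an HOA assessment lien and takes priority over every other lien.
Remaining liens by effective date: A (8/18/2019), C (1/22/2020), B (8/31/2020), E (11/22/2020).
Since C is not senior to D, the subordination leaves the order unchanged.

D, A, C, B, E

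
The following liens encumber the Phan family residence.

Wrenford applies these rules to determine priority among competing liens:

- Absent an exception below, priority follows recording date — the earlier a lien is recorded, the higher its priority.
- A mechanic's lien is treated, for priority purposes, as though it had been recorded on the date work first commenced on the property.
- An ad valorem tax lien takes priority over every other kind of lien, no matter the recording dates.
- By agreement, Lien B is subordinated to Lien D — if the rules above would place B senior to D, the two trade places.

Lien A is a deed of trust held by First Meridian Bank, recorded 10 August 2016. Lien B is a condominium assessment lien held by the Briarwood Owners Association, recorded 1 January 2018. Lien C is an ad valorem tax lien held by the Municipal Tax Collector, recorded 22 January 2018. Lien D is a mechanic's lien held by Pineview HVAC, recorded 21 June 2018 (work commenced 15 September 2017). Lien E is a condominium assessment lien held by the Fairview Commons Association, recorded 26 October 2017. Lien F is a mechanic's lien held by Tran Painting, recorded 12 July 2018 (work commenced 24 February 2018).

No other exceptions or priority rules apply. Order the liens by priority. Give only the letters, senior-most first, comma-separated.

First, effective dates: D relates back to 15 September 2017 (work commenced); F relates back to 24 February 2018 (work commenced).
C is an ad valorem tax lien, so it outranks all other liens regardless of date.
Ordering the rest by effective date: A (10 August 2016), D (15 September 2017), E (26 October 2017), B (1 January 2018), F (24 February 2018).
Since B is not senior to D, the subordination leaves the order unchanged.

C, A, D, E, B, F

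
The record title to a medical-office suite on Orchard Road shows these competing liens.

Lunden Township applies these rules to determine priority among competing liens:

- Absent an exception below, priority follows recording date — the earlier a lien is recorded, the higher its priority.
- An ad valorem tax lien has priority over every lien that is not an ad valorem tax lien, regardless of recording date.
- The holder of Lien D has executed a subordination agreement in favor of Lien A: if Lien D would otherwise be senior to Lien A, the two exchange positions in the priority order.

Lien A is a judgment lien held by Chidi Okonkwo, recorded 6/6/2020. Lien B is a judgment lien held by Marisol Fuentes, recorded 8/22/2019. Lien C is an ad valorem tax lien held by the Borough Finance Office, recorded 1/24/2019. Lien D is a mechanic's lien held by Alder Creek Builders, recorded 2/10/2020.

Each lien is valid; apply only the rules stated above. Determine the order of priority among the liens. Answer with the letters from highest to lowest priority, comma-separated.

C, B, A, D

As an ad valorem tax lien, C is senior to every other lien.
Remaining liens by effective date: B (8/22/2019), D (2/10/2020), A (6/6/2020).
D is senior to A before the subordination, so the two trade places.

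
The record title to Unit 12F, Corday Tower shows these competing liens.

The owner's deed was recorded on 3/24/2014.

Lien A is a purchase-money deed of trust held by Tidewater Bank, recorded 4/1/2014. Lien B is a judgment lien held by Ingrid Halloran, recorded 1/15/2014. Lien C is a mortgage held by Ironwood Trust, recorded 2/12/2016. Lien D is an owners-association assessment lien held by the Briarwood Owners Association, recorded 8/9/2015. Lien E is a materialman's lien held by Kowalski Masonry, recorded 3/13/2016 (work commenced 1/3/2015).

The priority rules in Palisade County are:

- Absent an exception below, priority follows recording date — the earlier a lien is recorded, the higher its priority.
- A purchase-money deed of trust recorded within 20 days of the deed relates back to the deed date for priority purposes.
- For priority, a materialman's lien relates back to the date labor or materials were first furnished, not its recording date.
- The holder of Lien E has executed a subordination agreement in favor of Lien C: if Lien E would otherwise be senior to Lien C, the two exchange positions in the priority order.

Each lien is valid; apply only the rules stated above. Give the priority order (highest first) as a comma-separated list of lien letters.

Effective dates after the stated exceptions: A was recorded within the 20-day window, so its effective date is the deed date 3/24/2014; E relates back to 1/3/2015 (work commenced).
Ordering by effective date: B (1/15/2014), A (3/24/2014), E (1/3/2015), D (8/9/2015), C (2/12/2016).
The subordination applies — E was senior to C — so E and C swap.

B, A, C, D, E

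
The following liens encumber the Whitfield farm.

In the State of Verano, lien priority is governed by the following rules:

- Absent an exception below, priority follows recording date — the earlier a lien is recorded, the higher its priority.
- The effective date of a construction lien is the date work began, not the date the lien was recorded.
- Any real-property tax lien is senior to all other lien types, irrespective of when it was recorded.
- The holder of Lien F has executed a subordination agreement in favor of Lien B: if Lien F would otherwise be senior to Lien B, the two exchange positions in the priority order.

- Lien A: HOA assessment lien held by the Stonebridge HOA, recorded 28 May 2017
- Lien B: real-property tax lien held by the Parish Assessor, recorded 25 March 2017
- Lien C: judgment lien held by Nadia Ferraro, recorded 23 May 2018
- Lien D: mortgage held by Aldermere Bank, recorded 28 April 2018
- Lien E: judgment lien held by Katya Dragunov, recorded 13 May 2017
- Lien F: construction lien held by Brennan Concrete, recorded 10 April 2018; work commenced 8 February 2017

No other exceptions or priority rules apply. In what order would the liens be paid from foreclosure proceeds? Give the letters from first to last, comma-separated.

Effective dates: F is treated as recorded 8 February 2017, the work-commencement date.
As a real-property tax lien, B is senior to every other lien.
Remaining liens by effective date: F (8 February 2017), E (13 May 2017), A (28 May 2017), D (28 April 2018), C (23 May 2018).
F already ranks below B; the subordination has no effect.

B, F, E, A, D, C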